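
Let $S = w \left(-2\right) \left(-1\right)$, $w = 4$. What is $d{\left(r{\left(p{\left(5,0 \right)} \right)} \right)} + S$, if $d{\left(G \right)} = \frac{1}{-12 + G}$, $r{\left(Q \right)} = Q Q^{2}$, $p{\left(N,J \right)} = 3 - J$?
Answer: $\frac{121}{15} \approx 8.0667$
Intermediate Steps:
$r{\left(Q \right)} = Q^{3}$
$S = 8$ ($S = 4 \left(-2\right) \left(-1\right) = \left(-8\right) \left(-1\right) = 8$)
$d{\left(r{\left(p{\left(5,0 \right)} \right)} \right)} + S = \frac{1}{-12 + \left(3 - 0\right)^{3}} + 8 = \frac{1}{-12 + \left(3 + 0\right)^{3}} + 8 = \frac{1}{-12 + 3^{3}} + 8 = \frac{1}{-12 + 27} + 8 = \frac{1}{15} + 8 = \frac{121}{15}$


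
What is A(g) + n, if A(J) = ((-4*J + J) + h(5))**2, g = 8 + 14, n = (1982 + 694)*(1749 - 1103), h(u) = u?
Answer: 1732417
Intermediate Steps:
n = 1728696 (n = 2676*646 = 1728696)
g = 22
A(J) = (5 - 3*J)**2 (A(J) = ((-4*J + J) + 5)**2 = (-3*J + 5)**2 = (5 - 3*J)**2)
A(g) + n = (-5 + 3*22)**2 + 1728696 = (-5 + 66)**2 + 1728696 = 61**2 + 1728696 = 3721 + 1728696 = 1732417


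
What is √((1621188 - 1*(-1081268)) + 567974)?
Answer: √3270430 ≈ 1808.4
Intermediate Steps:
√((1621188 - 1*(-1081268)) + 567974) = √((1621188 + 1081268) + 567974) = √(2702456 + 567974) = √3270430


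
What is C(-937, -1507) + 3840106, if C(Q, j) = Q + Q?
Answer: 3838232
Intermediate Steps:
C(Q, j) = 2*Q
C(-937, -1507) + 3840106 = 2*(-937) + 3840106 = -1874 + 3840106 = 3838232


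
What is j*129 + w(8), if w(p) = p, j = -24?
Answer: -3088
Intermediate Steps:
j*129 + w(8) = -24*129 + 8 = -3096 + 8 = -3088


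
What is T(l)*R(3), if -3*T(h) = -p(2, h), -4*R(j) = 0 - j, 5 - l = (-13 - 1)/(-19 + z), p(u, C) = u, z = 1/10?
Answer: ½ ≈ 0.50000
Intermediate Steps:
z = ⅒ ≈ 0.10000
l = 115/27 (l = 5 - (-13 - 1)/(-19 + ⅒) = 5 - (-14)/(-189/10) = 5 - (-14)*(-10)/189 = 5 - 1*20/27 = 5 - 20/27 = 115/27 ≈ 4.2593)
R(j) = j/4 (R(j) = -(0 - j)/4 = -(-1)*j/4 = j/4)
T(h) = ⅔ (T(h) = -(-1)*2/3 = -⅓*(-2) = ⅔)
T(l)*R(3) = 2*((¼)*3)/3 = (⅔)*(¾) = ½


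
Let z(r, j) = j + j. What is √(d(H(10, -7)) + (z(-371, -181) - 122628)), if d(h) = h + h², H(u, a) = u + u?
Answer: I*√122570 ≈ 350.1*I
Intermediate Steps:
z(r, j) = 2*j
H(u, a) = 2*u
√(d(H(10, -7)) + (z(-371, -181) - 122628)) = √((2*10)*(1 + 2*10) + (2*(-181) - 122628)) = √(20*(1 + 20) + (-362 - 122628)) = √(20*21 - 122990) = √(420 - 122990) = √(-122570) = I*√122570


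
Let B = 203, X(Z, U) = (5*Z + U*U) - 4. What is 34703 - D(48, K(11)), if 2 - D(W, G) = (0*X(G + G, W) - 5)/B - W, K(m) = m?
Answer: 7034554/203 ≈ 34653.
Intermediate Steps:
X(Z, U) = -4 + U² + 5*Z (X(Z, U) = (5*Z + U²) - 4 = (U² + 5*Z) - 4 = -4 + U² + 5*Z)
D(W, G) = 411/203 + W (D(W, G) = 2 - ((0*(-4 + W² + 5*(G + G)) - 5)/203 - W) = 2 - ((0*(-4 + W² + 5*(2*G)) - 5)*(1/203) - W) = 2 - ((0*(-4 + W² + 10*G) - 5)*(1/203) - W) = 2 - ((0 - 5)*(1/203) - W) = 2 - (-5*1/203 - W) = 2 - (-5/203 - W) = 2 + (5/203 + W) = 411/203 + W)
34703 - D(48, K(11)) = 34703 - (411/203 + 48) = 34703 - 1*10155/203 = 34703 - 10155/203 = 7034554/203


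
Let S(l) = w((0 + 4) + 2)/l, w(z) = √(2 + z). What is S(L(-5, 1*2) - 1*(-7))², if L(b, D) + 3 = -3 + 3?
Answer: ½ ≈ 0.50000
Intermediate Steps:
L(b, D) = -3 (L(b, D) = -3 + (-3 + 3) = -3 + 0 = -3)
S(l) = 2*√2/l (S(l) = √(2 + ((0 + 4) + 2))/l = √(2 + (4 + 2))/l = √(2 + 6)/l = √8/l = (2*√2)/l = 2*√2/l)
S(L(-5, 1*2) - 1*(-7))² = (2*√2/(-3 - 1*(-7)))² = (2*√2/(-3 + 7))² = (2*√2/4)² = (2*√2*(¼))² = (√2/2)² = ½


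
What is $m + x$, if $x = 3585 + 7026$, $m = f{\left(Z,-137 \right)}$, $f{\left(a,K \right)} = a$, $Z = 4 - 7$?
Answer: $10608$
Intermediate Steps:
$Z = -3$ ($Z = 4 - 7 = -3$)
$m = -3$
$x = 10611$
$m + x = -3 + 10611 = 10608$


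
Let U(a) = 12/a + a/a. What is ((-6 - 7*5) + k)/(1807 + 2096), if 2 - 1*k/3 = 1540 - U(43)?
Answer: -200000/167829 ≈ -1.1917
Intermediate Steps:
U(a) = 1 + 12/a (U(a) = 12/a + 1 = 1 + 12/a)
k = -198237/43 (k = 6 - 3*(1540 - (12 + 43)/43) = 6 - 3*(1540 - 55/43) = 6 - 3*66165/43 = 6 - 198495/43 = -198237/43 ≈ -4610.2)
((-6 - 7*5) + k)/(1807 + 2096) = ((-6 - 7*5) - 198237/43)/(1807 + 2096) = ((-6 - 35) - 198237/43)/3903 = (-41 - 198237/43)*(1/3903) = -200000/43*1/3903 = -200000/167829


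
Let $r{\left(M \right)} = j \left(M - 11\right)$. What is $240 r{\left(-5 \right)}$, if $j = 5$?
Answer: $-19200$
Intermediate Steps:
$r{\left(M \right)} = -55 + 5 M$ ($r{\left(M \right)} = 5 \left(M - 11\right) = 5 \left(-11 + M\right) = -55 + 5 M$)
$240 r{\left(-5 \right)} = 240 \left(-55 + 5 \left(-5\right)\right) = 240 \left(-55 - 25\right) = 240 \left(-80\right) = -19200$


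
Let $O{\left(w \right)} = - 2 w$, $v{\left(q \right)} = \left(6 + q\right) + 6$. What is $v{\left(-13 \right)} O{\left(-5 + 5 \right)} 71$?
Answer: $0$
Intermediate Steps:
$v{\left(q \right)} = 12 + q$
$v{\left(-13 \right)} O{\left(-5 + 5 \right)} 71 = \left(12 - 13\right) \left(- 2 \left(-5 + 5\right)\right) 71 = - \left(-2\right) 0 \cdot 71 = \left(-1\right) 0 \cdot 71 = 0 \cdot 71 = 0$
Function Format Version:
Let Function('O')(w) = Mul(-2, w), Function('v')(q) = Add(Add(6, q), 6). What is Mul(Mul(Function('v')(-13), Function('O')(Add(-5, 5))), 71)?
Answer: 0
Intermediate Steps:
Function('v')(q) = Add(12, q)
Mul(Mul(Function('v')(-13), Function('O')(Add(-5, 5))), 71) = Mul(Mul(Add(12, -13), Mul(-2, Add(-5, 5))), 71) = Mul(Mul(-1, Mul(-2, 0)), 71) = Mul(Mul(-1, 0), 71) = Mul(0, 71) = 0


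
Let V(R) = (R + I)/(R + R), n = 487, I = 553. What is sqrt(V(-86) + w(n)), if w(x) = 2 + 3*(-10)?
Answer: 3*I*sqrt(25241)/86 ≈ 5.5421*I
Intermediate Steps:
V(R) = (553 + R)/(2*R) (V(R) = (R + 553)/(R + R) = (553 + R)/((2*R)) = (553 + R)*(1/(2*R)) = (553 + R)/(2*R))
w(x) = -28 (w(x) = 2 - 30 = -28)
sqrt(V(-86) + w(n)) = sqrt((1/2)*(553 - 86)/(-86) - 28) = sqrt((1/2)*(-1/86)*467 - 28) = sqrt(-467/172 - 28) = sqrt(-5283/172) = 3*I*sqrt(25241)/86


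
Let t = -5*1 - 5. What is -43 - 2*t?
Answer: -23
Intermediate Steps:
t = -10 (t = -5 - 5 = -10)
-43 - 2*t = -43 - 2*(-10) = -43 + 20 = -23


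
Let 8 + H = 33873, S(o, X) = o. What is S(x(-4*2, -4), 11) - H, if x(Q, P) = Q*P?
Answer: -33833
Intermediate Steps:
x(Q, P) = P*Q
H = 33865 (H = -8 + 33873 = 33865)
S(x(-4*2, -4), 11) - H = -(-16)*2 - 1*33865 = -4*(-8) - 33865 = 32 - 33865 = -33833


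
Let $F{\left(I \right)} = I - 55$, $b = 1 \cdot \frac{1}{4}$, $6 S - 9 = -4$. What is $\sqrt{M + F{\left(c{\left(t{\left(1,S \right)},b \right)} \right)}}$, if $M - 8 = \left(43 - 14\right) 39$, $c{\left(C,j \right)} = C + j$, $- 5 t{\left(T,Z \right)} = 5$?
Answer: $\frac{\sqrt{4333}}{2} \approx 32.913$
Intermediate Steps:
$S = \frac{5}{6}$ ($S = \frac{3}{2} + \frac{1}{6} \left(-4\right) = \frac{3}{2} - \frac{2}{3} = \frac{5}{6} \approx 0.83333$)
$t{\left(T,Z \right)} = -1$ ($t{\left(T,Z \right)} = \left(- \frac{1}{5}\right) 5 = -1$)
$b = \frac{1}{4}$ ($b = 1 \cdot \frac{1}{4} = \frac{1}{4} \approx 0.25$)
$M = 1139$ ($M = 8 + \left(43 - 14\right) 39 = 8 + 29 \cdot 39 = 8 + 1131 = 1139$)
$F{\left(I \right)} = -55 + I$
$\sqrt{M + F{\left(c{\left(t{\left(1,S \right)},b \right)} \right)}} = \sqrt{1139 + \left(-55 + \left(-1 + \frac{1}{4}\right)\right)} = \sqrt{1139 - \frac{223}{4}} = \sqrt{\frac{4333}{4}} = \frac{\sqrt{4333}}{2}$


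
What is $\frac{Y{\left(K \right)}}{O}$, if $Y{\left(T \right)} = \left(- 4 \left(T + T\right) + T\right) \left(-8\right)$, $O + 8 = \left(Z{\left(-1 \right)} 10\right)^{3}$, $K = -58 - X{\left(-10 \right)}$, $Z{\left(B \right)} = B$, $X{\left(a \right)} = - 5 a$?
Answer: $6$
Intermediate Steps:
$K = -108$ ($K = -58 - \left(-5\right) \left(-10\right) = -58 - 50 = -108$)
$O = -1008$ ($O = -8 + \left(\left(-1\right) 10\right)^{3} = -8 + \left(-10\right)^{3} = -8 - 1000 = -1008$)
$Y{\left(T \right)} = 56 T$ ($Y{\left(T \right)} = \left(- 4 \cdot 2 T + T\right) \left(-8\right) = \left(- 8 T + T\right) \left(-8\right) = - 7 T \left(-8\right) = 56 T$)
$\frac{Y{\left(K \right)}}{O} = \frac{56 \left(-108\right)}{-1008} = \left(-6048\right) \left(- \frac{1}{1008}\right) = 6$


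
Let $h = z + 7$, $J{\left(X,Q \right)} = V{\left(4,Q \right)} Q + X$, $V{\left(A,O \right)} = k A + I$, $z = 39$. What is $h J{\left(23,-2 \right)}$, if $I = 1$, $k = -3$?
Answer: $2070$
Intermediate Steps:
$V{\left(A,O \right)} = 1 - 3 A$ ($V{\left(A,O \right)} = - 3 A + 1 = 1 - 3 A$)
$J{\left(X,Q \right)} = X - 11 Q$ ($J{\left(X,Q \right)} = \left(1 - 12\right) Q + X = - 11 Q + X = X - 11 Q$)
$h = 46$ ($h = 39 + 7 = 46$)
$h J{\left(23,-2 \right)} = 46 \left(23 - -22\right) = 46 \left(23 + 22\right) = 46 \cdot 45 = 2070$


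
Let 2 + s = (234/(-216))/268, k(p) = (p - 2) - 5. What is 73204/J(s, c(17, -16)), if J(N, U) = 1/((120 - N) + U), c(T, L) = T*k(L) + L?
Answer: -16773726647/804 ≈ -2.0863e+7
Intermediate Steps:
k(p) = -7 + p (k(p) = (-2 + p) - 5 = -7 + p)
s = -6445/3216 (s = -2 + (234/(-216))/268 = -2 + (234*(-1/216))*(1/268) = -2 - 13/12*1/268 = -2 - 13/3216 = -6445/3216 ≈ -2.0040)
c(T, L) = L + T*(-7 + L) (c(T, L) = T*(-7 + L) + L = L + T*(-7 + L))
J(N, U) = 1/(120 + U - N)
73204/J(s, c(17, -16)) = 73204/(1/(120 + (-16 + 17*(-7 - 16)) - 1*(-6445/3216))) = 73204/(1/(120 + (-16 + 17*(-23)) + 6445/3216)) = 73204/(1/(120 + (-16 - 391) + 6445/3216)) = 73204/(1/(120 - 407 + 6445/3216)) = 73204/(1/(-916547/3216)) = 73204/(-3216/916547) = 73204*(-916547/3216) = -16773726647/804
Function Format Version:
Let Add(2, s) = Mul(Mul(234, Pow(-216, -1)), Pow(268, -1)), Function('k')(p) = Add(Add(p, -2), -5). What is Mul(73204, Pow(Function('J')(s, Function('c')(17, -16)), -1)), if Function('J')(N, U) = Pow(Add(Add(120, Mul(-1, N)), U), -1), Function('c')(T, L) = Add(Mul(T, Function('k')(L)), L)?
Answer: Rational(-16773726647, 804) ≈ -2.0863e+7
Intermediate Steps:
Function('k')(p) = Add(-7, p) (Function('k')(p) = Add(Add(-2, p), -5) = Add(-7, p))
s = Rational(-6445, 3216) (s = Add(-2, Mul(Mul(234, Pow(-216, -1)), Pow(268, -1))) = Add(-2, Mul(Mul(234, Rational(-1, 216)), Rational(1, 268))) = Add(-2, Mul(Rational(-13, 12), Rational(1, 268))) = Add(-2, Rational(-13, 3216)) = Rational(-6445, 3216) ≈ -2.0040)
Function('c')(T, L) = Add(L, Mul(T, Add(-7, L))) (Function('c')(T, L) = Add(Mul(T, Add(-7, L)), L) = Add(L, Mul(T, Add(-7, L))))
Function('J')(N, U) = Pow(Add(120, U, Mul(-1, N)), -1)
Mul(73204, Pow(Function('J')(s, Function('c')(17, -16)), -1)) = Mul(73204, Pow(Pow(Add(120, Add(-16, Mul(17, Add(-7, -16))), Mul(-1, Rational(-6445, 3216))), -1), -1)) = Mul(73204, Pow(Pow(Add(120, Add(-16, Mul(17, -23)), Rational(6445, 3216)), -1), -1)) = Mul(73204, Pow(Pow(Add(120, Add(-16, -391), Rational(6445, 3216)), -1), -1)) = Mul(73204, Pow(Pow(Add(120, -407, Rational(6445, 3216)), -1), -1)) = Mul(73204, Pow(Pow(Rational(-916547, 3216), -1), -1)) = Mul(73204, Pow(Rational(-3216, 916547), -1)) = Mul(73204, Rational(-916547, 3216)) = Rational(-16773726647, 804)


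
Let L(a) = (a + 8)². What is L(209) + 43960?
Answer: 91049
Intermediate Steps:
L(a) = (8 + a)²
L(209) + 43960 = (8 + 209)² + 43960 = 217² + 43960 = 47089 + 43960 = 91049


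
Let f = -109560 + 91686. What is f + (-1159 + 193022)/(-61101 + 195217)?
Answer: -2396997521/134116 ≈ -17873.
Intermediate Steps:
f = -17874
f + (-1159 + 193022)/(-61101 + 195217) = -17874 + (-1159 + 193022)/(-61101 + 195217) = -17874 + 191863/134116 = -2396997521/134116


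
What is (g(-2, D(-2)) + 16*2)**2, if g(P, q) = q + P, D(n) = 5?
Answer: 1225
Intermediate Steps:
g(P, q) = P + q
(g(-2, D(-2)) + 16*2)**2 = ((-2 + 5) + 16*2)**2 = (3 + 32)**2 = 35**2 = 1225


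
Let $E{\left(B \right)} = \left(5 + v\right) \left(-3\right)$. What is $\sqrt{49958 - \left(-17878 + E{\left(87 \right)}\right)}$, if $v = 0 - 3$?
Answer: $3 \sqrt{7538} \approx 260.46$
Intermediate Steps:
$v = -3$ ($v = 0 - 3 = -3$)
$E{\left(B \right)} = -6$ ($E{\left(B \right)} = \left(5 - 3\right) \left(-3\right) = 2 \left(-3\right) = -6$)
$\sqrt{49958 - \left(-17878 + E{\left(87 \right)}\right)} = \sqrt{49958 + \left(17878 - -6\right)} = \sqrt{49958 + \left(17878 + 6\right)} = \sqrt{49958 + 17884} = \sqrt{67842} = 3 \sqrt{7538}$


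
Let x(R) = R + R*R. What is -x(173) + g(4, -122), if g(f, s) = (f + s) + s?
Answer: -30342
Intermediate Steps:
x(R) = R + R²
g(f, s) = f + 2*s
-x(173) + g(4, -122) = -173*(1 + 173) + (4 + 2*(-122)) = -173*174 + (4 - 244) = -1*30102 - 240 = -30102 - 240 = -30342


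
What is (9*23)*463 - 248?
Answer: 95593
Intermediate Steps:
(9*23)*463 - 248 = 207*463 - 248 = 95841 - 248 = 95593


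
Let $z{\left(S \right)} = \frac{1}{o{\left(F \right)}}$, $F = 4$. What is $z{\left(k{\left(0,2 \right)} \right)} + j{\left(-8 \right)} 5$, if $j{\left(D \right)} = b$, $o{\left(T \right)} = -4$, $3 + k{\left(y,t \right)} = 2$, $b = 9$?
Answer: $\frac{179}{4} \approx 44.75$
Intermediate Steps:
$k{\left(y,t \right)} = -1$ ($k{\left(y,t \right)} = -3 + 2 = -1$)
$z{\left(S \right)} = - \frac{1}{4}$ ($z{\left(S \right)} = \frac{1}{-4} = - \frac{1}{4}$)
$j{\left(D \right)} = 9$
$z{\left(k{\left(0,2 \right)} \right)} + j{\left(-8 \right)} 5 = - \frac{1}{4} + 9 \cdot 5 = - \frac{1}{4} + 45 = \frac{179}{4}$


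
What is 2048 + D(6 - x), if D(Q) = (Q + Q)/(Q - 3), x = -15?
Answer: 6151/3 ≈ 2050.3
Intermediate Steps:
D(Q) = 2*Q/(-3 + Q) (D(Q) = (2*Q)/(-3 + Q) = 2*Q/(-3 + Q))
2048 + D(6 - x) = 2048 + 2*(6 - 1*(-15))/(-3 + (6 - 1*(-15))) = 2048 + 2*(6 + 15)/(-3 + (6 + 15)) = 2048 + 2*21/(-3 + 21) = 2048 + 2*21/18 = 2048 + 2*21*(1/18) = 2048 + 7/3 = 6151/3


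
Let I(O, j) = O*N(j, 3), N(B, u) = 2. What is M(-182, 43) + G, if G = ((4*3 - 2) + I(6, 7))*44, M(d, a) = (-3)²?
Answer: 977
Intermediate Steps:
M(d, a) = 9
I(O, j) = 2*O (I(O, j) = O*2 = 2*O)
G = 968 (G = ((4*3 - 2) + 2*6)*44 = ((12 - 2) + 12)*44 = (10 + 12)*44 = 22*44 = 968)
M(-182, 43) + G = 9 + 968 = 977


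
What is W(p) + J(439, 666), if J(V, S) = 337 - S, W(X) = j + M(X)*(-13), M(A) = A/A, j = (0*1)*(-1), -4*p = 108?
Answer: -342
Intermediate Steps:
p = -27 (p = -¼*108 = -27)
j = 0 (j = 0*(-1) = 0)
M(A) = 1
W(X) = -13 (W(X) = 0 + 1*(-13) = 0 - 13 = -13)
W(p) + J(439, 666) = -13 + (337 - 1*666) = -13 + (337 - 666) = -13 - 329 = -342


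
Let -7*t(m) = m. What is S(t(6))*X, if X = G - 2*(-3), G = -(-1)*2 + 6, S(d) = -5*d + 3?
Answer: 102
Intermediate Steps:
t(m) = -m/7
S(d) = 3 - 5*d
G = 8 (G = -1*(-2) + 6 = 2 + 6 = 8)
X = 14 (X = 8 - 2*(-3) = 8 + 6 = 14)
S(t(6))*X = (3 - (-5)*6/7)*14 = (3 - 5*(-6/7))*14 = (3 + 30/7)*14 = (51/7)*14 = 102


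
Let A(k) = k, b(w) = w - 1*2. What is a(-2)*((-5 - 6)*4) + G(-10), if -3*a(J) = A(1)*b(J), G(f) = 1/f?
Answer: -1763/30 ≈ -58.767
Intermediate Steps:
b(w) = -2 + w (b(w) = w - 2 = -2 + w)
a(J) = 2/3 - J/3 (a(J) = -(-2 + J)/3 = 2/3 - J/3)
a(-2)*((-5 - 6)*4) + G(-10) = (2/3 - 1/3*(-2))*((-5 - 6)*4) + 1/(-10) = (2/3 + 2/3)*(-11*4) - 1/10 = (4/3)*(-44) - 1/10 = -176/3 - 1/10 = -1763/30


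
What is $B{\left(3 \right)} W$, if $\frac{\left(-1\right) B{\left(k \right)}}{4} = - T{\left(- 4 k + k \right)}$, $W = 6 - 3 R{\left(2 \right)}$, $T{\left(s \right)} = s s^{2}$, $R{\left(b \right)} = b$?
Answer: $0$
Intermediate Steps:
$T{\left(s \right)} = s^{3}$
$W = 0$ ($W = 6 - 6 = 0$)
$B{\left(k \right)} = - 108 k^{3}$ ($B{\left(k \right)} = - 4 \left(- \left(- 4 k + k\right)^{3}\right) = - 4 \left(- \left(- 3 k\right)^{3}\right) = - 4 \left(- \left(-27\right) k^{3}\right) = - 4 \cdot 27 k^{3} = - 108 k^{3}$)
$B{\left(3 \right)} W = - 108 \cdot 3^{3} \cdot 0 = \left(-108\right) 27 \cdot 0 = \left(-2916\right) 0 = 0$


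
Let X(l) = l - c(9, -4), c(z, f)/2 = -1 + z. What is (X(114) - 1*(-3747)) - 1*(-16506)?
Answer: 20351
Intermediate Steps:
c(z, f) = -2 + 2*z (c(z, f) = 2*(-1 + z) = -2 + 2*z)
X(l) = -16 + l (X(l) = l - (-2 + 2*9) = l - (-2 + 18) = l - 1*16 = l - 16 = -16 + l)
(X(114) - 1*(-3747)) - 1*(-16506) = ((-16 + 114) - 1*(-3747)) - 1*(-16506) = (98 + 3747) + 16506 = 3845 + 16506 = 20351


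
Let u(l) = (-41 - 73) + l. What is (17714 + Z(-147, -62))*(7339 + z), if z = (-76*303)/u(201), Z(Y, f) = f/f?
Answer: 3634320825/29 ≈ 1.2532e+8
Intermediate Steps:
u(l) = -114 + l
Z(Y, f) = 1
z = -7676/29 (z = (-76*303)/(-114 + 201) = -23028/87 = -23028*1/87 = -7676/29 ≈ -264.69)
(17714 + Z(-147, -62))*(7339 + z) = (17714 + 1)*(7339 - 7676/29) = 17715*(205155/29) = 3634320825/29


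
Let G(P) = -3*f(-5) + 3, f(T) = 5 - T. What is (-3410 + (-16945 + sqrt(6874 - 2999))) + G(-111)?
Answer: -20382 + 5*sqrt(155) ≈ -20320.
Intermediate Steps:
G(P) = -27 (G(P) = -3*(5 - 1*(-5)) + 3 = -3*(5 + 5) + 3 = -3*10 + 3 = -30 + 3 = -27)
(-3410 + (-16945 + sqrt(6874 - 2999))) + G(-111) = (-3410 + (-16945 + sqrt(6874 - 2999))) - 27 = (-3410 + (-16945 + sqrt(3875))) - 27 = (-3410 + (-16945 + 5*sqrt(155))) - 27 = (-20355 + 5*sqrt(155)) - 27 = -20382 + 5*sqrt(155)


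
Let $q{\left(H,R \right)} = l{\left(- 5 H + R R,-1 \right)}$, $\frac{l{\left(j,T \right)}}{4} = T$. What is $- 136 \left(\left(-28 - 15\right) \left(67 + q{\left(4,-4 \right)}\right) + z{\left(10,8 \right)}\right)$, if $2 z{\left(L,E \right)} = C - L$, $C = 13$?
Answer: $368220$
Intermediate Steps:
$l{\left(j,T \right)} = 4 T$
$q{\left(H,R \right)} = -4$ ($q{\left(H,R \right)} = 4 \left(-1\right) = -4$)
$z{\left(L,E \right)} = \frac{13}{2} - \frac{L}{2}$ ($z{\left(L,E \right)} = \frac{13 - L}{2} = \frac{13}{2} - \frac{L}{2}$)
$- 136 \left(\left(-28 - 15\right) \left(67 + q{\left(4,-4 \right)}\right) + z{\left(10,8 \right)}\right) = - 136 \left(\left(-28 - 15\right) \left(67 - 4\right) + \left(\frac{13}{2} - 5\right)\right) = - 136 \left(\left(-43\right) 63 + \left(\frac{13}{2} - 5\right)\right) = - 136 \left(-2709 + \frac{3}{2}\right) = \left(-136\right) \left(- \frac{5415}{2}\right) = 368220$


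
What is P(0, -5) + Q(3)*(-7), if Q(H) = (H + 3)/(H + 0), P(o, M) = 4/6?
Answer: -40/3 ≈ -13.333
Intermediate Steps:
P(o, M) = ⅔ (P(o, M) = 4*(⅙) = ⅔)
Q(H) = (3 + H)/H
P(0, -5) + Q(3)*(-7) = ⅔ + ((3 + 3)/3)*(-7) = ⅔ + ((⅓)*6)*(-7) = ⅔ + 2*(-7) = ⅔ - 14 = -40/3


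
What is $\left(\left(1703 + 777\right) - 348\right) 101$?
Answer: $215332$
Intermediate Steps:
$\left(\left(1703 + 777\right) - 348\right) 101 = \left(2480 + \left(-400 + 52\right)\right) 101 = \left(2480 - 348\right) 101 = 2132 \cdot 101 = 215332$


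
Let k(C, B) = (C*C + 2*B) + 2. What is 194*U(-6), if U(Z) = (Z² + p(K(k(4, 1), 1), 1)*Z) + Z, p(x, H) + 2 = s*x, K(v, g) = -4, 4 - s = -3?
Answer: 40740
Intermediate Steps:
s = 7 (s = 4 - 1*(-3) = 4 + 3 = 7)
k(C, B) = 2 + C² + 2*B (k(C, B) = (C² + 2*B) + 2 = 2 + C² + 2*B)
p(x, H) = -2 + 7*x
U(Z) = Z² - 29*Z (U(Z) = (Z² + (-2 + 7*(-4))*Z) + Z = (Z² + (-2 - 28)*Z) + Z = (Z² - 30*Z) + Z = Z² - 29*Z)
194*U(-6) = 194*(-6*(-29 - 6)) = 194*(-6*(-35)) = 194*210 = 40740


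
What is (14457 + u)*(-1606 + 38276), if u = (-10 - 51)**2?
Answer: 666587260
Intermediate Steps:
u = 3721 (u = (-61)**2 = 3721)
(14457 + u)*(-1606 + 38276) = (14457 + 3721)*(-1606 + 38276) = 18178*36670 = 666587260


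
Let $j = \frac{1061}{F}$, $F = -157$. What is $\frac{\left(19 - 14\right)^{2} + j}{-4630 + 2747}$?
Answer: $- \frac{2864}{295631} \approx -0.0096878$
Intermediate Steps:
$j = - \frac{1061}{157}$ ($j = \frac{1061}{-157} = 1061 \left(- \frac{1}{157}\right) = - \frac{1061}{157} \approx -6.758$)
$\frac{\left(19 - 14\right)^{2} + j}{-4630 + 2747} = \frac{\left(19 - 14\right)^{2} - \frac{1061}{157}}{-4630 + 2747} = \frac{5^{2} - \frac{1061}{157}}{-1883} = \left(25 - \frac{1061}{157}\right) \left(- \frac{1}{1883}\right) = \frac{2864}{157} \left(- \frac{1}{1883}\right) = - \frac{2864}{295631}$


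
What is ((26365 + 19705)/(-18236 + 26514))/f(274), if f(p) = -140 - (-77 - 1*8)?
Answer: -4607/45529 ≈ -0.10119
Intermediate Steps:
f(p) = -55 (f(p) = -140 - (-77 - 8) = -140 - 1*(-85) = -140 + 85 = -55)
((26365 + 19705)/(-18236 + 26514))/f(274) = ((26365 + 19705)/(-18236 + 26514))/(-55) = (46070/8278)*(-1/55) = (46070*(1/8278))*(-1/55) = (23035/4139)*(-1/55) = -4607/45529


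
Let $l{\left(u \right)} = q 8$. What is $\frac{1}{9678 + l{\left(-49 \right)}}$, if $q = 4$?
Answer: $\frac{1}{9710} \approx 0.00010299$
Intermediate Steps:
$l{\left(u \right)} = 32$ ($l{\left(u \right)} = 4 \cdot 8 = 32$)
$\frac{1}{9678 + l{\left(-49 \right)}} = \frac{1}{9678 + 32} = \frac{1}{9710}$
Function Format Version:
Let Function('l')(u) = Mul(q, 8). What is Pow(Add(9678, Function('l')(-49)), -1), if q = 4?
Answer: Rational(1, 9710) ≈ 0.00010299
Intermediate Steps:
Function('l')(u) = 32 (Function('l')(u) = Mul(4, 8) = 32)
Pow(Add(9678, Function('l')(-49)), -1) = Pow(Add(9678, 32), -1) = Pow(9710, -1) = Rational(1, 9710)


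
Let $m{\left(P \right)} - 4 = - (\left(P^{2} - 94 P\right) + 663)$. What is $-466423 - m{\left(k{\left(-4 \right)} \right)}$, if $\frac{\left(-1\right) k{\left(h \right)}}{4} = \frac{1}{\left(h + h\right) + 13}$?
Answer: $- \frac{11642204}{25} \approx -4.6569 \cdot 10^{5}$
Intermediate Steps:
$k{\left(h \right)} = - \frac{4}{13 + 2 h}$ ($k{\left(h \right)} = - \frac{4}{\left(h + h\right) + 13} = - \frac{4}{2 h + 13} = - \frac{4}{13 + 2 h}$)
$m{\left(P \right)} = -659 - P^{2} + 94 P$ ($m{\left(P \right)} = 4 - \left(\left(P^{2} - 94 P\right) + 663\right) = 4 - \left(663 + P^{2} - 94 P\right) = -659 - P^{2} + 94 P$)
$-466423 - m{\left(k{\left(-4 \right)} \right)} = -466423 - \left(-659 - \left(- \frac{4}{13 + 2 \left(-4\right)}\right)^{2} + 94 \left(- \frac{4}{13 + 2 \left(-4\right)}\right)\right) = -466423 - \left(-659 - \left(- \frac{4}{13 - 8}\right)^{2} + 94 \left(- \frac{4}{13 - 8}\right)\right) = -466423 - \left(-659 - \left(- \frac{4}{5}\right)^{2} + 94 \left(- \frac{4}{5}\right)\right) = -466423 - \left(-659 - \frac{16}{25} - \frac{376}{5}\right) = -466423 - - \frac{18371}{25} = -466423 + \frac{18371}{25} = - \frac{11642204}{25}$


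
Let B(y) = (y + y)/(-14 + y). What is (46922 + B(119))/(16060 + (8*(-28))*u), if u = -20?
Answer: 175966/77025 ≈ 2.2845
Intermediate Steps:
B(y) = 2*y/(-14 + y) (B(y) = (2*y)/(-14 + y) = 2*y/(-14 + y))
(46922 + B(119))/(16060 + (8*(-28))*u) = (46922 + 2*119/(-14 + 119))/(16060 + (8*(-28))*(-20)) = (46922 + 2*119/105)/(16060 - 224*(-20)) = (46922 + 2*119*(1/105))/(16060 + 4480) = (46922 + 34/15)/20540 = (703864/15)*(1/20540) = 175966/77025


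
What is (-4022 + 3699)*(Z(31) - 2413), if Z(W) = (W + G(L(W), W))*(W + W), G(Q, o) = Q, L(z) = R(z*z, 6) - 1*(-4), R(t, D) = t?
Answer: -19166497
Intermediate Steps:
L(z) = 4 + z² (L(z) = z*z - 1*(-4) = z² + 4 = 4 + z²)
Z(W) = 2*W*(4 + W + W²) (Z(W) = (W + (4 + W²))*(W + W) = (4 + W + W²)*(2*W) = 2*W*(4 + W + W²))
(-4022 + 3699)*(Z(31) - 2413) = (-4022 + 3699)*(2*31*(4 + 31 + 31²) - 2413) = -323*(2*31*(4 + 31 + 961) - 2413) = -323*(2*31*996 - 2413) = -323*(61752 - 2413) = -323*59339 = -19166497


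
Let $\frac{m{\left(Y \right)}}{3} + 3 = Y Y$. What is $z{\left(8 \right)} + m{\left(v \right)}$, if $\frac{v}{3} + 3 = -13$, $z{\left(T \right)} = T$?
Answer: $6911$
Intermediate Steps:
$v = -48$ ($v = -9 + 3 \left(-13\right) = -9 - 39 = -48$)
$m{\left(Y \right)} = -9 + 3 Y^{2}$ ($m{\left(Y \right)} = -9 + 3 Y Y = -9 + 3 Y^{2}$)
$z{\left(8 \right)} + m{\left(v \right)} = 8 - \left(9 - 3 \left(-48\right)^{2}\right) = 8 + \left(-9 + 3 \cdot 2304\right) = 8 + \left(-9 + 6912\right) = 8 + 6903 = 6911$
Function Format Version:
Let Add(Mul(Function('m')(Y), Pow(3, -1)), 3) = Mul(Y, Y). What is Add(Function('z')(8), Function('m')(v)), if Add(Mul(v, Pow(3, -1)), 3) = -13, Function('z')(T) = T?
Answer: 6911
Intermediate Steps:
v = -48 (v = Add(-9, Mul(3, -13)) = Add(-9, -39) = -48)
Function('m')(Y) = Add(-9, Mul(3, Pow(Y, 2))) (Function('m')(Y) = Add(-9, Mul(3, Mul(Y, Y))) = Add(-9, Mul(3, Pow(Y, 2))))
Add(Function('z')(8), Function('m')(v)) = Add(8, Add(-9, Mul(3, Pow(-48, 2)))) = Add(8, Add(-9, Mul(3, 2304))) = Add(8, Add(-9, 6912)) = Add(8, 6903) = 6911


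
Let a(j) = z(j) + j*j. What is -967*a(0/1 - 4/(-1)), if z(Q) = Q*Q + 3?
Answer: -33845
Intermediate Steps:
z(Q) = 3 + Q**2 (z(Q) = Q**2 + 3 = 3 + Q**2)
a(j) = 3 + 2*j**2 (a(j) = (3 + j**2) + j*j = (3 + j**2) + j**2 = 3 + 2*j**2)
-967*a(0/1 - 4/(-1)) = -967*(3 + 2*(0/1 - 4/(-1))**2) = -967*(3 + 2*(0*1 - 4*(-1))**2) = -967*(3 + 2*(0 + 4)**2) = -967*(3 + 2*4**2) = -967*(3 + 2*16) = -967*(3 + 32) = -967*35 = -33845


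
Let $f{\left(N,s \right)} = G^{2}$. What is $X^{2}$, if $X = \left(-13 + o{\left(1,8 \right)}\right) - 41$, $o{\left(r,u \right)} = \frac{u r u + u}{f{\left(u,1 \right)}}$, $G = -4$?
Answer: $\frac{9801}{4} \approx 2450.3$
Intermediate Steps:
$f{\left(N,s \right)} = 16$ ($f{\left(N,s \right)} = \left(-4\right)^{2} = 16$)
$o{\left(r,u \right)} = \frac{u}{16} + \frac{r u^{2}}{16}$ ($o{\left(r,u \right)} = \frac{u r u + u}{16} = \left(r u u + u\right) \frac{1}{16} = \left(r u^{2} + u\right) \frac{1}{16} = \left(u + r u^{2}\right) \frac{1}{16} = \frac{u}{16} + \frac{r u^{2}}{16}$)
$X = - \frac{99}{2}$ ($X = \left(-13 + \frac{1}{16} \cdot 8 \left(1 + 1 \cdot 8\right)\right) - 41 = \left(-13 + \frac{1}{16} \cdot 8 \left(1 + 8\right)\right) - 41 = \left(-13 + \frac{1}{16} \cdot 8 \cdot 9\right) - 41 = \left(-13 + \frac{9}{2}\right) - 41 = - \frac{17}{2} - 41 = - \frac{99}{2} \approx -49.5$)
$X^{2} = \left(- \frac{99}{2}\right)^{2} = \frac{9801}{4}$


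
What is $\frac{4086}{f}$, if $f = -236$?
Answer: $- \frac{2043}{118} \approx -17.314$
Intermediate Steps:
$\frac{4086}{f} = \frac{4086}{-236} = 4086 \left(- \frac{1}{236}\right) = - \frac{2043}{118}$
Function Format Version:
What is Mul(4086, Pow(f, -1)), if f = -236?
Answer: Rational(-2043, 118) ≈ -17.314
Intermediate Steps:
Mul(4086, Pow(f, -1)) = Mul(4086, Pow(-236, -1)) = Mul(4086, Rational(-1, 236)) = Rational(-2043, 118)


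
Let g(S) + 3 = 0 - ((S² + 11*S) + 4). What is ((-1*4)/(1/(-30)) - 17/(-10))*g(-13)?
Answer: -40161/10 ≈ -4016.1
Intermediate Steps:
g(S) = -7 - S² - 11*S (g(S) = -3 + (0 - ((S² + 11*S) + 4)) = -3 + (0 - (4 + S² + 11*S)) = -3 + (0 + (-4 - S² - 11*S)) = -3 + (-4 - S² - 11*S) = -7 - S² - 11*S)
((-1*4)/(1/(-30)) - 17/(-10))*g(-13) = ((-1*4)/(1/(-30)) - 17/(-10))*(-7 - 1*(-13)² - 11*(-13)) = (-4/(-1/30) - 17*(-⅒))*(-7 - 1*169 + 143) = (-4*(-30) + 17/10)*(-7 - 169 + 143) = (120 + 17/10)*(-33) = (1217/10)*(-33) = -40161/10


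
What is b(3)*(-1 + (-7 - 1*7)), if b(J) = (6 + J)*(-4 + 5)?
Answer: -135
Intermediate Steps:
b(J) = 6 + J (b(J) = (6 + J)*1 = 6 + J)
b(3)*(-1 + (-7 - 1*7)) = (6 + 3)*(-1 + (-7 - 1*7)) = 9*(-1 + (-7 - 7)) = 9*(-1 - 14) = 9*(-15) = -135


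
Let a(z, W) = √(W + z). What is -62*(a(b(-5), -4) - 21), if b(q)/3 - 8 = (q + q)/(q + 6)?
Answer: 1302 - 62*I*√10 ≈ 1302.0 - 196.06*I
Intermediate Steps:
b(q) = 24 + 6*q/(6 + q) (b(q) = 24 + 3*((q + q)/(q + 6)) = 24 + 3*((2*q)/(6 + q)) = 24 + 3*(2*q/(6 + q)) = 24 + 6*q/(6 + q))
-62*(a(b(-5), -4) - 21) = -62*(√(-4 + 6*(24 + 5*(-5))/(6 - 5)) - 21) = -62*(√(-4 + 6*(24 - 25)/1) - 21) = -62*(√(-4 + 6*1*(-1)) - 21) = -62*(√(-4 - 6) - 21) = -62*(√(-10) - 21) = -62*(I*√10 - 21) = -62*(-21 + I*√10) = 1302 - 62*I*√10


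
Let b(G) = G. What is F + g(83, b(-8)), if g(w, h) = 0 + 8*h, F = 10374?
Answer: 10310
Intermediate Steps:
g(w, h) = 8*h
F + g(83, b(-8)) = 10374 + 8*(-8) = 10374 - 64 = 10310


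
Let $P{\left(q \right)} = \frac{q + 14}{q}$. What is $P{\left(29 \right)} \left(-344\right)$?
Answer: $- \frac{14792}{29} \approx -510.07$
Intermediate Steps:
$P{\left(q \right)} = \frac{14 + q}{q}$
$P{\left(29 \right)} \left(-344\right) = \frac{14 + 29}{29} \left(-344\right) = \frac{1}{29} \cdot 43 \left(-344\right) = \frac{43}{29} \left(-344\right) = - \frac{14792}{29}$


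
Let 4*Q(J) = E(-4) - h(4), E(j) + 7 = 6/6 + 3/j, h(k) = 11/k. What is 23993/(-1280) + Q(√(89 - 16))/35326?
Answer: -423789879/22608640 ≈ -18.745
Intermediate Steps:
E(j) = -6 + 3/j (E(j) = -7 + (6/6 + 3/j) = -7 + (6*(⅙) + 3/j) = -7 + (1 + 3/j) = -6 + 3/j)
Q(J) = -19/8 (Q(J) = ((-6 + 3/(-4)) - 11/4)/4 = ((-6 + 3*(-¼)) - 11/4)/4 = ((-6 - ¾) - 1*11/4)/4 = (-27/4 - 11/4)/4 = (¼)*(-19/2) = -19/8)
23993/(-1280) + Q(√(89 - 16))/35326 = 23993/(-1280) - 19/8/35326 = 23993*(-1/1280) - 19/8*1/35326 = -23993/1280 - 19/282608 = -423789879/22608640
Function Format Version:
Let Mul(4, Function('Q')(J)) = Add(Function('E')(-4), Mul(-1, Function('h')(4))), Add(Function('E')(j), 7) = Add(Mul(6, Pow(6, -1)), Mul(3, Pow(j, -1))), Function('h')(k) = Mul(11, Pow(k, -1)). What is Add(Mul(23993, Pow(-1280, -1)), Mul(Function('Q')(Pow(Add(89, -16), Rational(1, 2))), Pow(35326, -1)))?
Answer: Rational(-423789879, 22608640) ≈ -18.745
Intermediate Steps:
Function('E')(j) = Add(-6, Mul(3, Pow(j, -1))) (Function('E')(j) = Add(-7, Add(Mul(6, Pow(6, -1)), Mul(3, Pow(j, -1)))) = Add(-7, Add(Mul(6, Rational(1, 6)), Mul(3, Pow(j, -1)))) = Add(-7, Add(1, Mul(3, Pow(j, -1)))) = Add(-6, Mul(3, Pow(j, -1))))
Function('Q')(J) = Rational(-19, 8) (Function('Q')(J) = Mul(Rational(1, 4), Add(Add(-6, Mul(3, Pow(-4, -1))), Mul(-1, Mul(11, Pow(4, -1))))) = Mul(Rational(1, 4), Add(Add(-6, Mul(3, Rational(-1, 4))), Mul(-1, Mul(11, Rational(1, 4))))) = Mul(Rational(1, 4), Add(Add(-6, Rational(-3, 4)), Mul(-1, Rational(11, 4)))) = Mul(Rational(1, 4), Add(Rational(-27, 4), Rational(-11, 4))) = Mul(Rational(1, 4), Rational(-19, 2)) = Rational(-19, 8))
Add(Mul(23993, Pow(-1280, -1)), Mul(Function('Q')(Pow(Add(89, -16), Rational(1, 2))), Pow(35326, -1))) = Add(Mul(23993, Pow(-1280, -1)), Mul(Rational(-19, 8), Pow(35326, -1))) = Add(Mul(23993, Rational(-1, 1280)), Mul(Rational(-19, 8), Rational(1, 35326))) = Add(Rational(-23993, 1280), Rational(-19, 282608)) = Rational(-423789879, 22608640)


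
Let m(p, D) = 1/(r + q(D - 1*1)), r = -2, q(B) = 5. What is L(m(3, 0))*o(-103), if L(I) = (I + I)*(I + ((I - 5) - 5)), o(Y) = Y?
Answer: 5768/9 ≈ 640.89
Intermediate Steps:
m(p, D) = 1/3 (m(p, D) = 1/(-2 + 5) = 1/3)
L(I) = 2*I*(-10 + 2*I) (L(I) = (2*I)*(I + ((-5 + I) - 5)) = (2*I)*(I + (-10 + I)) = (2*I)*(-10 + 2*I) = 2*I*(-10 + 2*I))
L(m(3, 0))*o(-103) = (4*(1/3)*(-5 + 1/3))*(-103) = (4*(1/3)*(-14/3))*(-103) = -56/9*(-103) = 5768/9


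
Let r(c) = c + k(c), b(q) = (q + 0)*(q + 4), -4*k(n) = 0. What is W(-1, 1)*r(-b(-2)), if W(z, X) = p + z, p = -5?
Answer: -24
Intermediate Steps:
k(n) = 0 (k(n) = -1/4*0 = 0)
W(z, X) = -5 + z
b(q) = q*(4 + q)
r(c) = c (r(c) = c + 0 = c)
W(-1, 1)*r(-b(-2)) = (-5 - 1)*(-(-2)*(4 - 2)) = -(-6)*(-2*2) = -(-6)*(-4) = -6*4 = -24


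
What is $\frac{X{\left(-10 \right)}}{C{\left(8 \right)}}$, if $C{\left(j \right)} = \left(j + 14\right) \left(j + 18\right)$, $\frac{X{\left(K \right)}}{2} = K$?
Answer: $- \frac{5}{143} \approx -0.034965$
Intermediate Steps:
$X{\left(K \right)} = 2 K$
$C{\left(j \right)} = \left(14 + j\right) \left(18 + j\right)$
$\frac{X{\left(-10 \right)}}{C{\left(8 \right)}} = \frac{2 \left(-10\right)}{252 + 8^{2} + 32 \cdot 8} = - \frac{20}{252 + 64 + 256} = - \frac{20}{572} = \left(-20\right) \frac{1}{572} = - \frac{5}{143}$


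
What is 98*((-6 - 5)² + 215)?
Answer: 32928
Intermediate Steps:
98*((-6 - 5)² + 215) = 98*((-11)² + 215) = 98*(121 + 215) = 98*336 = 32928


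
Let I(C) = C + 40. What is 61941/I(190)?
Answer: 61941/230 ≈ 269.31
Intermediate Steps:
I(C) = 40 + C
61941/I(190) = 61941/(40 + 190) = 61941/230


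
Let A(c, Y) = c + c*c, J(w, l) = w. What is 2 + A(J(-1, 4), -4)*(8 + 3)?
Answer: 2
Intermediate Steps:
A(c, Y) = c + c²
2 + A(J(-1, 4), -4)*(8 + 3) = 2 + (-(1 - 1))*(8 + 3) = 2 - 1*0*11 = 2 + 0*11 = 2 + 0 = 2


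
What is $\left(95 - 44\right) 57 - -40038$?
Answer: $42945$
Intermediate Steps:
$\left(95 - 44\right) 57 - -40038 = 51 \cdot 57 + 40038 = 2907 + 40038 = 42945$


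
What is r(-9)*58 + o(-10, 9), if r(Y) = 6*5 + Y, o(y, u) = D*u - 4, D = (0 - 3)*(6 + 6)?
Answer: 890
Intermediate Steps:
D = -36 (D = -3*12 = -36)
o(y, u) = -4 - 36*u (o(y, u) = -36*u - 4 = -4 - 36*u)
r(Y) = 30 + Y
r(-9)*58 + o(-10, 9) = (30 - 9)*58 + (-4 - 36*9) = 21*58 + (-4 - 324) = 1218 - 328 = 890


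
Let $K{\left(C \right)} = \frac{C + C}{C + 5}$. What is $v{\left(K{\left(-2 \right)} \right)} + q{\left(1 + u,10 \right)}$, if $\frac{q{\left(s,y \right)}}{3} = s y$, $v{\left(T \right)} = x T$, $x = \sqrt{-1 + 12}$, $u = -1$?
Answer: $- \frac{4 \sqrt{11}}{3} \approx -4.4222$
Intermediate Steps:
$x = \sqrt{11} \approx 3.3166$
$K{\left(C \right)} = \frac{2 C}{5 + C}$
$v{\left(T \right)} = T \sqrt{11}$ ($v{\left(T \right)} = \sqrt{11} T = T \sqrt{11}$)
$q{\left(s,y \right)} = 3 s y$
$v{\left(K{\left(-2 \right)} \right)} + q{\left(1 + u,10 \right)} = 2 \left(-2\right) \frac{1}{5 - 2} \sqrt{11} + 3 \left(1 - 1\right) 10 = 2 \left(-2\right) \frac{1}{3} \sqrt{11} + 3 \cdot 0 \cdot 10 = 2 \left(-2\right) \frac{1}{3} \sqrt{11} + 0 = - \frac{4 \sqrt{11}}{3} + 0 = - \frac{4 \sqrt{11}}{3}$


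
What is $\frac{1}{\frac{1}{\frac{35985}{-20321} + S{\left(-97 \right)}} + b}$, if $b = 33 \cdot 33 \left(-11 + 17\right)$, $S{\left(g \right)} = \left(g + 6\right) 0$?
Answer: $\frac{35985}{235105669} \approx 0.00015306$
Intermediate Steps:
$S{\left(g \right)} = 0$ ($S{\left(g \right)} = \left(6 + g\right) 0 = 0$)
$b = 6534$ ($b = 1089 \cdot 6 = 6534$)
$\frac{1}{\frac{1}{\frac{35985}{-20321} + S{\left(-97 \right)}} + b} = \frac{1}{\frac{1}{\frac{35985}{-20321} + 0} + 6534} = \frac{1}{\frac{1}{35985 \left(- \frac{1}{20321}\right) + 0} + 6534} = \frac{1}{\frac{1}{- \frac{35985}{20321} + 0} + 6534} = \frac{1}{\frac{1}{- \frac{35985}{20321}} + 6534} = \frac{1}{- \frac{20321}{35985} + 6534} = \frac{1}{\frac{235105669}{35985}} = \frac{35985}{235105669}$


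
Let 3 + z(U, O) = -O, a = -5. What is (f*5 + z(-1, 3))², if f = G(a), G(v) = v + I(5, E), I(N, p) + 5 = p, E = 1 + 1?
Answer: 2116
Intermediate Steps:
z(U, O) = -3 - O
E = 2
I(N, p) = -5 + p
G(v) = -3 + v (G(v) = v + (-5 + 2) = v - 3 = -3 + v)
f = -8 (f = -3 - 5 = -8)
(f*5 + z(-1, 3))² = (-8*5 + (-3 - 1*3))² = (-40 + (-3 - 3))² = (-40 - 6)² = (-46)² = 2116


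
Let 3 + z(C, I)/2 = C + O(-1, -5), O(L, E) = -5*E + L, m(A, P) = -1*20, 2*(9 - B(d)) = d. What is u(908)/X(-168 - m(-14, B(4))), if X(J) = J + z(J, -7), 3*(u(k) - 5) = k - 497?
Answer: -71/201 ≈ -0.35323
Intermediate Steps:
B(d) = 9 - d/2
u(k) = -482/3 + k/3 (u(k) = 5 + (k - 497)/3 = 5 + (-497 + k)/3 = 5 + (-497/3 + k/3) = -482/3 + k/3)
m(A, P) = -20
O(L, E) = L - 5*E
z(C, I) = 42 + 2*C (z(C, I) = -6 + 2*(C + (-1 - 5*(-5))) = -6 + 2*(C + (-1 + 25)) = -6 + 2*(C + 24) = -6 + 2*(24 + C) = -6 + (48 + 2*C) = 42 + 2*C)
X(J) = 42 + 3*J (X(J) = J + (42 + 2*J) = 42 + 3*J)
u(908)/X(-168 - m(-14, B(4))) = (-482/3 + (⅓)*908)/(42 + 3*(-168 - 1*(-20))) = (-482/3 + 908/3)/(42 + 3*(-168 + 20)) = 142/(42 + 3*(-148)) = 142/(42 - 444) = 142/(-402) = 142*(-1/402) = -71/201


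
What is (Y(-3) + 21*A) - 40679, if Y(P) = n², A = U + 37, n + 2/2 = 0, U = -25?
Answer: -40426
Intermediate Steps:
n = -1 (n = -1 + 0 = -1)
A = 12 (A = -25 + 37 = 12)
Y(P) = 1 (Y(P) = (-1)² = 1)
(Y(-3) + 21*A) - 40679 = (1 + 21*12) - 40679 = (1 + 252) - 40679 = 253 - 40679 = -40426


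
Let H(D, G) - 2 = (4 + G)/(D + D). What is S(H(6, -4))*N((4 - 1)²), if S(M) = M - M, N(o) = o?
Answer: 0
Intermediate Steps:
H(D, G) = 2 + (4 + G)/(2*D) (H(D, G) = 2 + (4 + G)/(D + D) = 2 + (4 + G)/((2*D)) = 2 + (4 + G)*(1/(2*D)) = 2 + (4 + G)/(2*D))
S(M) = 0
S(H(6, -4))*N((4 - 1)²) = 0*(4 - 1)² = 0*3² = 0*9 = 0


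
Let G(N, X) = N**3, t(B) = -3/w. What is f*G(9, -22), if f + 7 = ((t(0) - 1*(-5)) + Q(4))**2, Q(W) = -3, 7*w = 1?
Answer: 258066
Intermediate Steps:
w = 1/7 (w = (1/7)*1 = 1/7 ≈ 0.14286)
t(B) = -21 (t(B) = -3/1/7 = -3*7 = -21)
f = 354 (f = -7 + ((-21 - 1*(-5)) - 3)**2 = -7 + ((-21 + 5) - 3)**2 = -7 + (-16 - 3)**2 = -7 + (-19)**2 = -7 + 361 = 354)
f*G(9, -22) = 354*9**3 = 354*729 = 258066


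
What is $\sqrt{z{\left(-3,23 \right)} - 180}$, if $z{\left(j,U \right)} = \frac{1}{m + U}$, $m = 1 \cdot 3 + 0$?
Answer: $\frac{i \sqrt{121654}}{26} \approx 13.415 i$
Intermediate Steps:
$m = 3$ ($m = 3 + 0 = 3$)
$z{\left(j,U \right)} = \frac{1}{3 + U}$
$\sqrt{z{\left(-3,23 \right)} - 180} = \sqrt{\frac{1}{3 + 23} - 180} = \sqrt{\frac{1}{26} - 180} = \sqrt{- \frac{4679}{26}} = \frac{i \sqrt{121654}}{26}$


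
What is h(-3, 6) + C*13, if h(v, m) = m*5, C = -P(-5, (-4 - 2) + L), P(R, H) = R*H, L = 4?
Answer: -100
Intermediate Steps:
P(R, H) = H*R
C = -10 (C = -((-4 - 2) + 4)*(-5) = -(-6 + 4)*(-5) = -(-2)*(-5) = -1*10 = -10)
h(v, m) = 5*m
h(-3, 6) + C*13 = 5*6 - 10*13 = 30 - 130 = -100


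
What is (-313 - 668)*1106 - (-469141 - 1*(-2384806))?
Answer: -3000651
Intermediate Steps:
(-313 - 668)*1106 - (-469141 - 1*(-2384806)) = -981*1106 - (-469141 + 2384806) = -1084986 - 1*1915665 = -1084986 - 1915665 = -3000651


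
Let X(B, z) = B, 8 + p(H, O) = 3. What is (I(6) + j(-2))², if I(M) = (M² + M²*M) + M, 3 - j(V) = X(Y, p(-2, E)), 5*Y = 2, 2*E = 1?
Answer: 1697809/25 ≈ 67912.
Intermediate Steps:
E = ½ (E = (½)*1 = ½ ≈ 0.50000)
p(H, O) = -5 (p(H, O) = -8 + 3 = -5)
Y = ⅖ (Y = (⅕)*2 = ⅖ ≈ 0.40000)
j(V) = 13/5 (j(V) = 3 - 1*⅖ = 3 - ⅖ = 13/5)
I(M) = M + M² + M³ (I(M) = (M² + M³) + M = M + M² + M³)
(I(6) + j(-2))² = (6*(1 + 6 + 6²) + 13/5)² = (6*(1 + 6 + 36) + 13/5)² = (6*43 + 13/5)² = (258 + 13/5)² = (1303/5)² = 1697809/25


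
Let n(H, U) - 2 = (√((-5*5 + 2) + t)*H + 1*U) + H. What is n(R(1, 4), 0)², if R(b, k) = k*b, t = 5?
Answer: -252 + 144*I*√2 ≈ -252.0 + 203.65*I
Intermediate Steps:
R(b, k) = b*k
n(H, U) = 2 + H + U + 3*I*H*√2 (n(H, U) = 2 + ((√((-5*5 + 2) + 5)*H + 1*U) + H) = 2 + ((√((-25 + 2) + 5)*H + U) + H) = 2 + ((√(-23 + 5)*H + U) + H) = 2 + ((√(-18)*H + U) + H) = 2 + (((3*I*√2)*H + U) + H) = 2 + ((3*I*H*√2 + U) + H) = 2 + ((U + 3*I*H*√2) + H) = 2 + (H + U + 3*I*H*√2) = 2 + H + U + 3*I*H*√2)
n(R(1, 4), 0)² = (2 + 1*4 + 0 + 3*I*(1*4)*√2)² = (2 + 4 + 0 + 3*I*4*√2)² = (2 + 4 + 0 + 12*I*√2)² = (6 + 12*I*√2)²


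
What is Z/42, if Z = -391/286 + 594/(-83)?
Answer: -202337/996996 ≈ -0.20295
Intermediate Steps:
Z = -202337/23738 (Z = -391*1/286 + 594*(-1/83) = -391/286 - 594/83 = -202337/23738 ≈ -8.5238)
Z/42 = -202337/23738/42 = (1/42)*(-202337/23738) = -202337/996996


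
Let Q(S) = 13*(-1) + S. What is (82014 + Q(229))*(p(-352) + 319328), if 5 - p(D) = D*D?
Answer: 16070126670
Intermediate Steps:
Q(S) = -13 + S
p(D) = 5 - D² (p(D) = 5 - D*D = 5 - D²)
(82014 + Q(229))*(p(-352) + 319328) = (82014 + (-13 + 229))*((5 - 1*(-352)²) + 319328) = (82014 + 216)*((5 - 1*123904) + 319328) = 82230*((5 - 123904) + 319328) = 82230*(-123899 + 319328) = 82230*195429 = 16070126670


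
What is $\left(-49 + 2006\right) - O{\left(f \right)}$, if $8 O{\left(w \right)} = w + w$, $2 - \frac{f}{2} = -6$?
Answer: $1953$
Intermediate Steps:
$f = 16$ ($f = 4 - -12 = 4 + 12 = 16$)
$O{\left(w \right)} = \frac{w}{4}$ ($O{\left(w \right)} = \frac{w + w}{8} = \frac{2 w}{8} = \frac{w}{4}$)
$\left(-49 + 2006\right) - O{\left(f \right)} = \left(-49 + 2006\right) - \frac{1}{4} \cdot 16 = 1957 - 4 = 1953$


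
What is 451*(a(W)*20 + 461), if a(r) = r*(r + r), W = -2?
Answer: 280071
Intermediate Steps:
a(r) = 2*r² (a(r) = r*(2*r) = 2*r²)
451*(a(W)*20 + 461) = 451*((2*(-2)²)*20 + 461) = 451*((2*4)*20 + 461) = 451*(8*20 + 461) = 451*(160 + 461) = 451*621 = 280071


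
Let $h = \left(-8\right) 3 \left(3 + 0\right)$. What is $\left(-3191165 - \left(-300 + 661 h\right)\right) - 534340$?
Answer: $-3677613$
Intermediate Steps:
$h = -72$ ($h = \left(-24\right) 3 = -72$)
$\left(-3191165 - \left(-300 + 661 h\right)\right) - 534340 = \left(-3191165 + \left(300 - -47592\right)\right) - 534340 = \left(-3191165 + \left(300 + 47592\right)\right) + \left(-1482441 + 948101\right) = \left(-3191165 + 47892\right) - 534340 = -3143273 - 534340 = -3677613$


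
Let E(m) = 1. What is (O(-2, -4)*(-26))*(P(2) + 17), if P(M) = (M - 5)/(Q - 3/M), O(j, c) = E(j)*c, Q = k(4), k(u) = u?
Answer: 8216/5 ≈ 1643.2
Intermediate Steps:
Q = 4
O(j, c) = c (O(j, c) = 1*c = c)
P(M) = (-5 + M)/(4 - 3/M) (P(M) = (M - 5)/(4 - 3/M) = (-5 + M)/(4 - 3/M))
(O(-2, -4)*(-26))*(P(2) + 17) = (-4*(-26))*(2*(-5 + 2)/(-3 + 4*2) + 17) = 104*(2*(-3)/(-3 + 8) + 17) = 104*(2*(-3)/5 + 17) = 104*(2*(1/5)*(-3) + 17) = 104*(-6/5 + 17) = 104*(79/5) = 8216/5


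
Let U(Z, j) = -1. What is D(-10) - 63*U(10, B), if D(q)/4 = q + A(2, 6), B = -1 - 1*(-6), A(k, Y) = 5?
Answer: 43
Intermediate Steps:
B = 5 (B = -1 + 6 = 5)
D(q) = 20 + 4*q (D(q) = 4*(q + 5) = 4*(5 + q) = 20 + 4*q)
D(-10) - 63*U(10, B) = (20 + 4*(-10)) - 63*(-1) = (20 - 40) + 63 = -20 + 63 = 43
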